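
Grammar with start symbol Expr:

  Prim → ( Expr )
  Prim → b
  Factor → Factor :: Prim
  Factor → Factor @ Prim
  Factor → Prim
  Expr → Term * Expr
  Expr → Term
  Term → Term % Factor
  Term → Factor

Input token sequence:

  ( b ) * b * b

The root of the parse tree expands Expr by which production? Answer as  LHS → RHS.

[Expr [Term [Factor [Prim ( [Expr [Term [Factor [Prim b]]]] )]]] * [Expr [Term [Factor [Prim b]]] * [Expr [Term [Factor [Prim b]]]]]]

Expr → Term * Expr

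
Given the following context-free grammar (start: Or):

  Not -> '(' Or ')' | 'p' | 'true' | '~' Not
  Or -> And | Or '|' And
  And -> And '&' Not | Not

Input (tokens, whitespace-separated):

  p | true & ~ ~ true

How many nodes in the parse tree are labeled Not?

5

[Or [Or [And [Not p]]] | [And [And [Not true]] & [Not ~ [Not ~ [Not true]]]]]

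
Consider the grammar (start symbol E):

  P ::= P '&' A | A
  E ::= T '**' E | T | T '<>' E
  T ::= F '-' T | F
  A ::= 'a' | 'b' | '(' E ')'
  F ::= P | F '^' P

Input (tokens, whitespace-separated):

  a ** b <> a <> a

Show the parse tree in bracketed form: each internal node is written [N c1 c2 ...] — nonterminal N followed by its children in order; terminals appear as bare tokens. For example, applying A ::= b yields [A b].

[E [T [F [P [A a]]]] ** [E [T [F [P [A b]]]] <> [E [T [F [P [A a]]]] <> [E [T [F [P [A a]]]]]]]]

E
T ** E
F ** E
P ** E
A ** E
a ** E
a ** T <> E
a ** F <> E
a ** P <> E
a ** A <> E
a ** b <> E
a ** b <> T <> E
a ** b <> F <> E
a ** b <> P <> E
a ** b <> A <> E
a ** b <> a <> E
a ** b <> a <> T
a ** b <> a <> F
a ** b <> a <> P
a ** b <> a <> A
a ** b <> a <> a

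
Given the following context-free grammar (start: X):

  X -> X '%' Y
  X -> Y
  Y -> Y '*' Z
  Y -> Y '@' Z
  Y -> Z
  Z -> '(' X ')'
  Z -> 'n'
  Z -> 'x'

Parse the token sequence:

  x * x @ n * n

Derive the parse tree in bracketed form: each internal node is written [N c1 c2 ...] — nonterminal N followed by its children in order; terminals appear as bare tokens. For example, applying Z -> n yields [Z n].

[X [Y [Y [Y [Y [Z x]] * [Z x]] @ [Z n]] * [Z n]]]

X
Y
Y * Z
Y @ Z * Z
Y * Z @ Z * Z
Z * Z @ Z * Z
x * Z @ Z * Z
x * x @ Z * Z
x * x @ n * Z
x * x @ n * n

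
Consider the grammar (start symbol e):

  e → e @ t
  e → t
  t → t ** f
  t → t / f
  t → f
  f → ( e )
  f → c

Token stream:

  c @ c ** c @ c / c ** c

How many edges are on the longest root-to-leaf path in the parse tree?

5

[e [e [e [t [f c]]] @ [t [t [f c]] ** [f c]]] @ [t [t [t [f c]] / [f c]] ** [f c]]]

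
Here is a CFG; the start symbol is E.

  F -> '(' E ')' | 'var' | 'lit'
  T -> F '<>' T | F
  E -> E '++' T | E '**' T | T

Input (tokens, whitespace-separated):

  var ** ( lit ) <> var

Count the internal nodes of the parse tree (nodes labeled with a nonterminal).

[E [E [T [F var]]] ** [T [F ( [E [T [F lit]]] )] <> [T [F var]]]]

11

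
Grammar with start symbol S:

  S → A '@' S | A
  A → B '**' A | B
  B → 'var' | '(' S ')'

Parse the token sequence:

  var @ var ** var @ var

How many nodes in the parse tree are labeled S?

3

[S [A [B var]] @ [S [A [B var] ** [A [B var]]] @ [S [A [B var]]]]]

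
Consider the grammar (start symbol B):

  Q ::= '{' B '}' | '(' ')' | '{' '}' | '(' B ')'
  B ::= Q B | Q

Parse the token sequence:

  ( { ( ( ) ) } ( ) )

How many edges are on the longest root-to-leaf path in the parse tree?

[B [Q ( [B [Q { [B [Q ( [B [Q ( )]] )]] }] [B [Q ( )]]] )]]

8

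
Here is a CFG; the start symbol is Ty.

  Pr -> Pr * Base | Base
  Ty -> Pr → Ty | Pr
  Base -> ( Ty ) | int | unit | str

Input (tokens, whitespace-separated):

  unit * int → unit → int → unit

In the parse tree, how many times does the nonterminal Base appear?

[Ty [Pr [Pr [Base unit]] * [Base int]] → [Ty [Pr [Base unit]] → [Ty [Pr [Base int]] → [Ty [Pr [Base unit]]]]]]

5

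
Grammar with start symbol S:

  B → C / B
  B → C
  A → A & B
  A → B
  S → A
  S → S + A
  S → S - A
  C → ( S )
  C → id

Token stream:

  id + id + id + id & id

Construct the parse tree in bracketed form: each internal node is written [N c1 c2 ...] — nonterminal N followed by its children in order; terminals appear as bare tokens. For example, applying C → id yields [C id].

S
S + A
S + A + A
S + A + A + A
A + A + A + A
B + A + A + A
C + A + A + A
id + A + A + A
id + B + A + A
id + C + A + A
id + id + A + A
id + id + B + A
id + id + C + A
id + id + id + A
id + id + id + A & B
id + id + id + B & B
id + id + id + C & B
id + id + id + id & B
id + id + id + id & C
id + id + id + id & id

[S [S [S [S [A [B [C id]]]] + [A [B [C id]]]] + [A [B [C id]]]] + [A [A [B [C id]]] & [B [C id]]]]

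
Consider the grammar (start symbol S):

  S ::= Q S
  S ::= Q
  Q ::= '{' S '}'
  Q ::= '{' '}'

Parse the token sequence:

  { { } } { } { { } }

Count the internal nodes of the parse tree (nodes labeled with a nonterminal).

10

[S [Q { [S [Q { }]] }] [S [Q { }] [S [Q { [S [Q { }]] }]]]]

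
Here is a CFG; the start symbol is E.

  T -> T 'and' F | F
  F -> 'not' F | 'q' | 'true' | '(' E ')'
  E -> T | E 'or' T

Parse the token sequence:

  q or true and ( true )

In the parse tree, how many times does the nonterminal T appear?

4

[E [E [T [F q]]] or [T [T [F true]] and [F ( [E [T [F true]]] )]]]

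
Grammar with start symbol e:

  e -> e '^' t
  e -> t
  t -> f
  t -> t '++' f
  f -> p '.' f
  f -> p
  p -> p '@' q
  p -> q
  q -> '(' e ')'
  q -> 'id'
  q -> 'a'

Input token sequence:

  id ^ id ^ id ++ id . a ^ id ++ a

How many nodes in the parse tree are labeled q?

7

[e [e [e [e [t [f [p [q id]]]]] ^ [t [f [p [q id]]]]] ^ [t [t [f [p [q id]]]] ++ [f [p [q id]] . [f [p [q a]]]]]] ^ [t [t [f [p [q id]]]] ++ [f [p [q a]]]]]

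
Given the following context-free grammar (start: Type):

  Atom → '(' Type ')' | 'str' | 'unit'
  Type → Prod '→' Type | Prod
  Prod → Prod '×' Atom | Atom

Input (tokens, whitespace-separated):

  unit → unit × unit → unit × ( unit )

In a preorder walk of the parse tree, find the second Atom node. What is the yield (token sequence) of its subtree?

unit

[Type [Prod [Atom unit]] → [Type [Prod [Prod [Atom unit]] × [Atom unit]] → [Type [Prod [Prod [Atom unit]] × [Atom ( [Type [Prod [Atom unit]]] )]]]]]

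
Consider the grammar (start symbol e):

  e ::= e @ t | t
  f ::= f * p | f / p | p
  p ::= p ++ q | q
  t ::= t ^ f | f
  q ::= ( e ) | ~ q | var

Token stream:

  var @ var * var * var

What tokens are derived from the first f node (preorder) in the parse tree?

[e [e [t [f [p [q var]]]]] @ [t [f [f [f [p [q var]]] * [p [q var]]] * [p [q var]]]]]

var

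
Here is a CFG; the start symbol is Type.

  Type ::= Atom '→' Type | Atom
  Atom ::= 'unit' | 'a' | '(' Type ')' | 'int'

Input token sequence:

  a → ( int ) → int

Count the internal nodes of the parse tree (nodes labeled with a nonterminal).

[Type [Atom a] → [Type [Atom ( [Type [Atom int]] )] → [Type [Atom int]]]]

8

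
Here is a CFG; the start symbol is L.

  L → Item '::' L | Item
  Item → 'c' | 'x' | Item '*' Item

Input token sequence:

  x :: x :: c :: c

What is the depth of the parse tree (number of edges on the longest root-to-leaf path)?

5

[L [Item x] :: [L [Item x] :: [L [Item c] :: [L [Item c]]]]]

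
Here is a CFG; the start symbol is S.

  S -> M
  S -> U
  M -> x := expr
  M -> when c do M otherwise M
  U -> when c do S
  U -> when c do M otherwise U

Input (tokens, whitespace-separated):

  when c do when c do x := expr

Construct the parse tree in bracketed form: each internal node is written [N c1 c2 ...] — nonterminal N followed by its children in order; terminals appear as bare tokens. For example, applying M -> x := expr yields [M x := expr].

S
U
when c do S
when c do U
when c do when c do S
when c do when c do M
when c do when c do x := expr

[S [U when c do [S [U when c do [S [M x := expr]]]]]]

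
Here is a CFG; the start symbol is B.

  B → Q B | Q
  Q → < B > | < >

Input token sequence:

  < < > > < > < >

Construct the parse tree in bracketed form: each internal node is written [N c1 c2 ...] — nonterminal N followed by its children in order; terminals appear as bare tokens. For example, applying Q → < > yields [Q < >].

B
Q B
< B > B
< Q > B
< < > > B
< < > > Q B
< < > > < > B
< < > > < > Q
< < > > < > < >

[B [Q < [B [Q < >]] >] [B [Q < >] [B [Q < >]]]]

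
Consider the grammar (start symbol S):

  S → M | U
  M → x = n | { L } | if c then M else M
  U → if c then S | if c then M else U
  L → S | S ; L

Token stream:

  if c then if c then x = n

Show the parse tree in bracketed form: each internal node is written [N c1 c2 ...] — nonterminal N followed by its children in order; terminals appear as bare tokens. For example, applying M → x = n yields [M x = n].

S
U
if c then S
if c then U
if c then if c then S
if c then if c then M
if c then if c then x = n

[S [U if c then [S [U if c then [S [M x = n]]]]]]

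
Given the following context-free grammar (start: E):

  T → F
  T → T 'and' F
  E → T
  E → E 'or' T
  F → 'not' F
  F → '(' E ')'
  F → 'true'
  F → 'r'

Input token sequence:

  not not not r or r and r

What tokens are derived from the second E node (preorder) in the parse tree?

[E [E [T [F not [F not [F not [F r]]]]]] or [T [T [F r]] and [F r]]]

not not not r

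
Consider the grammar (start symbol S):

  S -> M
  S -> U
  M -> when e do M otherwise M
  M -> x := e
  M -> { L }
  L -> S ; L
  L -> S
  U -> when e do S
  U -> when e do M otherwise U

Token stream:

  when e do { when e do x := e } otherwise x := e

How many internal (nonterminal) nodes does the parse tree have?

[S [M when e do [M { [L [S [U when e do [S [M x := e]]]]] }] otherwise [M x := e]]]

9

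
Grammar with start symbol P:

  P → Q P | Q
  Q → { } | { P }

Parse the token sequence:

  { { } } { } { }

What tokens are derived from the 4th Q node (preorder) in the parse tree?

[P [Q { [P [Q { }]] }] [P [Q { }] [P [Q { }]]]]

{ }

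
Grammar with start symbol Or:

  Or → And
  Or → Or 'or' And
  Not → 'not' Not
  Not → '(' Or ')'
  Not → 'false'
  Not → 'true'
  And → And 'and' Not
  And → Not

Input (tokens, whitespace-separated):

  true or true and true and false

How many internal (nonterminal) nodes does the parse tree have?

[Or [Or [And [Not true]]] or [And [And [And [Not true]] and [Not true]] and [Not false]]]

10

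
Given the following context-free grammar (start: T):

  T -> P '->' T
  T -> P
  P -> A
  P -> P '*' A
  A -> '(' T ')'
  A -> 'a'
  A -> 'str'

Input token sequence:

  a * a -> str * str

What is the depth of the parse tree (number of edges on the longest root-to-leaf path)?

[T [P [P [A a]] * [A a]] -> [T [P [P [A str]] * [A str]]]]

5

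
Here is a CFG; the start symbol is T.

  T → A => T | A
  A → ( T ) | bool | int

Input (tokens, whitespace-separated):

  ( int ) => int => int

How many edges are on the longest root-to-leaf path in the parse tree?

[T [A ( [T [A int]] )] => [T [A int] => [T [A int]]]]

4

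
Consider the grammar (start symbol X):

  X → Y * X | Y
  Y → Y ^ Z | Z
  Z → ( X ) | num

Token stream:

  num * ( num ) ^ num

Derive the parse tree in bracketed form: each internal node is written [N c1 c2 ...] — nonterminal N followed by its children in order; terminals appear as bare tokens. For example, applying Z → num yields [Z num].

[X [Y [Z num]] * [X [Y [Y [Z ( [X [Y [Z num]]] )]] ^ [Z num]]]]

X
Y * X
Z * X
num * X
num * Y
num * Y ^ Z
num * Z ^ Z
num * ( X ) ^ Z
num * ( Y ) ^ Z
num * ( Z ) ^ Z
num * ( num ) ^ Z
num * ( num ) ^ num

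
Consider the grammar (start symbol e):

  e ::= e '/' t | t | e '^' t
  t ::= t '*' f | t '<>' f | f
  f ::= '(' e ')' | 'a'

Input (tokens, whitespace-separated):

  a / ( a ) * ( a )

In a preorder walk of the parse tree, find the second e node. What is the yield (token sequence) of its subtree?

[e [e [t [f a]]] / [t [t [f ( [e [t [f a]]] )]] * [f ( [e [t [f a]]] )]]]

a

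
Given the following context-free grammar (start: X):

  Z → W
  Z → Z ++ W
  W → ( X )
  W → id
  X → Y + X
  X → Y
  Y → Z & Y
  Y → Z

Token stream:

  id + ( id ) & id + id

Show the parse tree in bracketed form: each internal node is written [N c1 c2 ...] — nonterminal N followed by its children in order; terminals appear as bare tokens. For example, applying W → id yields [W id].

[X [Y [Z [W id]]] + [X [Y [Z [W ( [X [Y [Z [W id]]]] )]] & [Y [Z [W id]]]] + [X [Y [Z [W id]]]]]]

X
Y + X
Z + X
W + X
id + X
id + Y + X
id + Z & Y + X
id + W & Y + X
id + ( X ) & Y + X
id + ( Y ) & Y + X
id + ( Z ) & Y + X
id + ( W ) & Y + X
id + ( id ) & Y + X
id + ( id ) & Z + X
id + ( id ) & W + X
id + ( id ) & id + X
id + ( id ) & id + Y
id + ( id ) & id + Z
id + ( id ) & id + W
id + ( id ) & id + id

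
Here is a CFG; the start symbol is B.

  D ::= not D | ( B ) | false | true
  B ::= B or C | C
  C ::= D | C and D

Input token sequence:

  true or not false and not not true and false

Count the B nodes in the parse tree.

2

[B [B [C [D true]]] or [C [C [C [D not [D false]]] and [D not [D not [D true]]]] and [D false]]]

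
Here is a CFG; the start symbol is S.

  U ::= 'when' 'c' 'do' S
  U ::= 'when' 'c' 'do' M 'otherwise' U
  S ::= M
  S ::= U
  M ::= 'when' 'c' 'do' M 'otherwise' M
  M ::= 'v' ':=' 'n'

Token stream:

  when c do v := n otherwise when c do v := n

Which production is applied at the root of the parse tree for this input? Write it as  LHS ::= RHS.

S ::= U

[S [U when c do [M v := n] otherwise [U when c do [S [M v := n]]]]]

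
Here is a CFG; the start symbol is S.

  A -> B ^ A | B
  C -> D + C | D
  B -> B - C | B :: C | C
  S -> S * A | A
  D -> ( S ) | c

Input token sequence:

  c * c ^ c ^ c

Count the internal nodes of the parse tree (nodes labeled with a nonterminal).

18

[S [S [A [B [C [D c]]]]] * [A [B [C [D c]]] ^ [A [B [C [D c]]] ^ [A [B [C [D c]]]]]]]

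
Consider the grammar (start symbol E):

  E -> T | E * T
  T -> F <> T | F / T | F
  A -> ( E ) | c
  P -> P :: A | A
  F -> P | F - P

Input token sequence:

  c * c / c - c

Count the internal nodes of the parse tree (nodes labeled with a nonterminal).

17

[E [E [T [F [P [A c]]]]] * [T [F [P [A c]]] / [T [F [F [P [A c]]] - [P [A c]]]]]]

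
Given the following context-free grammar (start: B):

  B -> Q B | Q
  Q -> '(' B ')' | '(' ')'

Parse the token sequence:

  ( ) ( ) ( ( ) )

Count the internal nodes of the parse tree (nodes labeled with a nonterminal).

8

[B [Q ( )] [B [Q ( )] [B [Q ( [B [Q ( )]] )]]]]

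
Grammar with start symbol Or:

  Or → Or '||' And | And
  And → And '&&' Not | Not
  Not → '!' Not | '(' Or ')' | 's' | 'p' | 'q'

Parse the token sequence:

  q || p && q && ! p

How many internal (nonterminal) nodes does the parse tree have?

11

[Or [Or [And [Not q]]] || [And [And [And [Not p]] && [Not q]] && [Not ! [Not p]]]]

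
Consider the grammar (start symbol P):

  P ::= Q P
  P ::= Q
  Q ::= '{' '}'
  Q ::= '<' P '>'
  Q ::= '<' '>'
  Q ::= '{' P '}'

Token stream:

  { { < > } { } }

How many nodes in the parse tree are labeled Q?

[P [Q { [P [Q { [P [Q < >]] }] [P [Q { }]]] }]]

4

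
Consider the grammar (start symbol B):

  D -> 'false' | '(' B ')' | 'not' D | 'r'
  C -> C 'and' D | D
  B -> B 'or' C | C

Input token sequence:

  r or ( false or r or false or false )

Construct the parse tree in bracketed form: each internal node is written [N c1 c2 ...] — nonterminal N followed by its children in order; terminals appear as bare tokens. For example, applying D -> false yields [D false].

B
B or C
C or C
D or C
r or C
r or D
r or ( B )
r or ( B or C )
r or ( B or C or C )
r or ( B or C or C or C )
r or ( C or C or C or C )
r or ( D or C or C or C )
r or ( false or C or C or C )
r or ( false or D or C or C )
r or ( false or r or C or C )
r or ( false or r or D or C )
r or ( false or r or false or C )
r or ( false or r or false or D )
r or ( false or r or false or false )

[B [B [C [D r]]] or [C [D ( [B [B [B [B [C [D false]]] or [C [D r]]] or [C [D false]]] or [C [D false]]] )]]]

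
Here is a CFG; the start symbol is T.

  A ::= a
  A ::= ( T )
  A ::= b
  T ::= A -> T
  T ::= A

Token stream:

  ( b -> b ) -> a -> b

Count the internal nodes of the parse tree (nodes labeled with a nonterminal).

10

[T [A ( [T [A b] -> [T [A b]]] )] -> [T [A a] -> [T [A b]]]]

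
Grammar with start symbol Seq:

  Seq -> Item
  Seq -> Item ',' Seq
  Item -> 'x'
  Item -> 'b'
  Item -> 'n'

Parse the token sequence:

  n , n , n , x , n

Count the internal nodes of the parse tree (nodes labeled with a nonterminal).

10

[Seq [Item n] , [Seq [Item n] , [Seq [Item n] , [Seq [Item x] , [Seq [Item n]]]]]]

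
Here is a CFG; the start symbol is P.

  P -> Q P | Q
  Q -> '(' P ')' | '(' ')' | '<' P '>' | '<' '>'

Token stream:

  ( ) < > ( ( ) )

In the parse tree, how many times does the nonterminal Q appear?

4

[P [Q ( )] [P [Q < >] [P [Q ( [P [Q ( )]] )]]]]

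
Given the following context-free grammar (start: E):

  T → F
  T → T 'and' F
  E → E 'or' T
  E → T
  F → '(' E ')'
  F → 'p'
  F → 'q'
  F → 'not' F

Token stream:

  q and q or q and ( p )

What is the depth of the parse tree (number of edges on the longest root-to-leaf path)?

6

[E [E [T [T [F q]] and [F q]]] or [T [T [F q]] and [F ( [E [T [F p]]] )]]]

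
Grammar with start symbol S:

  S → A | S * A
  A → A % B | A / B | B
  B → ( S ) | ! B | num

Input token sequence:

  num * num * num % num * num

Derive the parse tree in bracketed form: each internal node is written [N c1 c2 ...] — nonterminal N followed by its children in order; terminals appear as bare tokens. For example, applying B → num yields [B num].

[S [S [S [S [A [B num]]] * [A [B num]]] * [A [A [B num]] % [B num]]] * [A [B num]]]

S
S * A
S * A * A
S * A * A * A
A * A * A * A
B * A * A * A
num * A * A * A
num * B * A * A
num * num * A * A
num * num * A % B * A
num * num * B % B * A
num * num * num % B * A
num * num * num % num * A
num * num * num % num * B
num * num * num % num * num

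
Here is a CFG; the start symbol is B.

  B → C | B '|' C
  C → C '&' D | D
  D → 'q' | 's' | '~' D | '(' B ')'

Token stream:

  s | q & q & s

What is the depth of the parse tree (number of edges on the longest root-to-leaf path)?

5

[B [B [C [D s]]] | [C [C [C [D q]] & [D q]] & [D s]]]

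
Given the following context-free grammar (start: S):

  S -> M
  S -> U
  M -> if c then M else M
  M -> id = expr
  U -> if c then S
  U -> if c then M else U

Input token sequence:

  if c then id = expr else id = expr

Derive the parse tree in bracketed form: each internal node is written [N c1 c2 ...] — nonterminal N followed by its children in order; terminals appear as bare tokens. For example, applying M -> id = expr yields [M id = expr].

S
M
if c then M else M
if c then id = expr else M
if c then id = expr else id = expr

[S [M if c then [M id = expr] else [M id = expr]]]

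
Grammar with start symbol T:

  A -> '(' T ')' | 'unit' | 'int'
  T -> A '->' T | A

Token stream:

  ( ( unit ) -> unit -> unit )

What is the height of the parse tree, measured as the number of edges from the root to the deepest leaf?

[T [A ( [T [A ( [T [A unit]] )] -> [T [A unit] -> [T [A unit]]]] )]]

6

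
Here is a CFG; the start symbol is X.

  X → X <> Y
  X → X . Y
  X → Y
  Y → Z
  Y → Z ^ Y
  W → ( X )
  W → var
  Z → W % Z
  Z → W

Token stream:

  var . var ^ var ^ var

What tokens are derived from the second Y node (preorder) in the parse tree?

var ^ var ^ var

[X [X [Y [Z [W var]]]] . [Y [Z [W var]] ^ [Y [Z [W var]] ^ [Y [Z [W var]]]]]]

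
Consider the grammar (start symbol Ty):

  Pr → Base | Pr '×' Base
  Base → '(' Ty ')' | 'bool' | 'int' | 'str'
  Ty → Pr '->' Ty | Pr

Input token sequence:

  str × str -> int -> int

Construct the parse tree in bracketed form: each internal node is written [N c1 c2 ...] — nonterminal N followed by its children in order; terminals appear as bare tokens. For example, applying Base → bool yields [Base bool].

Ty
Pr -> Ty
Pr × Base -> Ty
Base × Base -> Ty
str × Base -> Ty
str × str -> Ty
str × str -> Pr -> Ty
str × str -> Base -> Ty
str × str -> int -> Ty
str × str -> int -> Pr
str × str -> int -> Base
str × str -> int -> int

[Ty [Pr [Pr [Base str]] × [Base str]] -> [Ty [Pr [Base int]] -> [Ty [Pr [Base int]]]]]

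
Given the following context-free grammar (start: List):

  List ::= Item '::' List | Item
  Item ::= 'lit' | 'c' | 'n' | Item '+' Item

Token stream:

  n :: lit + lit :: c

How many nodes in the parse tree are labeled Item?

[List [Item n] :: [List [Item [Item lit] + [Item lit]] :: [List [Item c]]]]

5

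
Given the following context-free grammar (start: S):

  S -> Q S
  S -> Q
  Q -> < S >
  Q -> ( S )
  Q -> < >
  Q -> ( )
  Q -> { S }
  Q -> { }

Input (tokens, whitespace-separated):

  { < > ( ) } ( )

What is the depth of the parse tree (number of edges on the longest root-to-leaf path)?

[S [Q { [S [Q < >] [S [Q ( )]]] }] [S [Q ( )]]]

5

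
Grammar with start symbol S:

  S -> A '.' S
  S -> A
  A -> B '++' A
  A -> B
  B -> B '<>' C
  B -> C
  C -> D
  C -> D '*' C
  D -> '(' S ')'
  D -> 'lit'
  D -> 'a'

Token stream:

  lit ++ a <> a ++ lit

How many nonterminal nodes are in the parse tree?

16

[S [A [B [C [D lit]]] ++ [A [B [B [C [D a]]] <> [C [D a]]] ++ [A [B [C [D lit]]]]]]]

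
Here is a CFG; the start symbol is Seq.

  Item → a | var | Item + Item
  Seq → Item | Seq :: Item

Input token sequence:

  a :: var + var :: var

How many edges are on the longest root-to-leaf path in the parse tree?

4

[Seq [Seq [Seq [Item a]] :: [Item [Item var] + [Item var]]] :: [Item var]]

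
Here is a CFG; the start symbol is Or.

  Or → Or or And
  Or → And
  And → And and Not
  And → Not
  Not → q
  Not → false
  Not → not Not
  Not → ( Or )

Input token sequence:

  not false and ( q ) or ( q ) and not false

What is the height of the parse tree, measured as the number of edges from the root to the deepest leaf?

7

[Or [Or [And [And [Not not [Not false]]] and [Not ( [Or [And [Not q]]] )]]] or [And [And [Not ( [Or [And [Not q]]] )]] and [Not not [Not false]]]]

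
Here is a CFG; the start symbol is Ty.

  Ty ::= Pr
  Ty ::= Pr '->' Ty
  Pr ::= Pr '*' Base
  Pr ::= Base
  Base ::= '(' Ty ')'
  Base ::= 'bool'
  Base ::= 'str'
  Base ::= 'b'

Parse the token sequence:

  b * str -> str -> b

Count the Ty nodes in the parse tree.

[Ty [Pr [Pr [Base b]] * [Base str]] -> [Ty [Pr [Base str]] -> [Ty [Pr [Base b]]]]]

3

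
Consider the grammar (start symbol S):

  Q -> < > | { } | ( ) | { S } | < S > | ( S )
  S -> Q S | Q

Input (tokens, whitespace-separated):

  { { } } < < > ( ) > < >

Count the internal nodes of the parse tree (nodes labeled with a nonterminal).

[S [Q { [S [Q { }]] }] [S [Q < [S [Q < >] [S [Q ( )]]] >] [S [Q < >]]]]

12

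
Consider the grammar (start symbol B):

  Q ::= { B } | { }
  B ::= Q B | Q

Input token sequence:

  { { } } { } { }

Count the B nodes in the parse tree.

4

[B [Q { [B [Q { }]] }] [B [Q { }] [B [Q { }]]]]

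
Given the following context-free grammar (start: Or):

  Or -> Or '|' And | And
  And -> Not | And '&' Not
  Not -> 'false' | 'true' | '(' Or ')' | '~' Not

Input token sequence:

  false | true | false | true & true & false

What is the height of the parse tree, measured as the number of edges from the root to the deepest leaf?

[Or [Or [Or [Or [And [Not false]]] | [And [Not true]]] | [And [Not false]]] | [And [And [And [Not true]] & [Not true]] & [Not false]]]

6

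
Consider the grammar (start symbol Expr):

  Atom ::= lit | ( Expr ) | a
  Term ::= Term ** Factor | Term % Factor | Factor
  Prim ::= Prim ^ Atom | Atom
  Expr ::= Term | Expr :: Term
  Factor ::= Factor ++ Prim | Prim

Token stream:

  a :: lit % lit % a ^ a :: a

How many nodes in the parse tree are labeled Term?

5

[Expr [Expr [Expr [Term [Factor [Prim [Atom a]]]]] :: [Term [Term [Term [Factor [Prim [Atom lit]]]] % [Factor [Prim [Atom lit]]]] % [Factor [Prim [Prim [Atom a]] ^ [Atom a]]]]] :: [Term [Factor [Prim [Atom a]]]]]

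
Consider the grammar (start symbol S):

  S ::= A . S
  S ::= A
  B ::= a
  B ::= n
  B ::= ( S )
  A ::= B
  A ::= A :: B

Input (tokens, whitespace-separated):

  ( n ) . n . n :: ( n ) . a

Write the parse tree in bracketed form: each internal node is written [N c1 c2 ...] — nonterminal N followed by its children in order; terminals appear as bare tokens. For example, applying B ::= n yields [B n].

S
A . S
B . S
( S ) . S
( A ) . S
( B ) . S
( n ) . S
( n ) . A . S
( n ) . B . S
( n ) . n . S
( n ) . n . A . S
( n ) . n . A :: B . S
( n ) . n . B :: B . S
( n ) . n . n :: B . S
( n ) . n . n :: ( S ) . S
( n ) . n . n :: ( A ) . S
( n ) . n . n :: ( B ) . S
( n ) . n . n :: ( n ) . S
( n ) . n . n :: ( n ) . A
( n ) . n . n :: ( n ) . B
( n ) . n . n :: ( n ) . a

[S [A [B ( [S [A [B n]]] )]] . [S [A [B n]] . [S [A [A [B n]] :: [B ( [S [A [B n]]] )]] . [S [A [B a]]]]]]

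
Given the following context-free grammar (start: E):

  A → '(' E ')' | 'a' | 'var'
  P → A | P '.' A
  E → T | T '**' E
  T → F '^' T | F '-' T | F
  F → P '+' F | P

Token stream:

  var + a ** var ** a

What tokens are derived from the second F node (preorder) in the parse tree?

[E [T [F [P [A var]] + [F [P [A a]]]]] ** [E [T [F [P [A var]]]] ** [E [T [F [P [A a]]]]]]]

a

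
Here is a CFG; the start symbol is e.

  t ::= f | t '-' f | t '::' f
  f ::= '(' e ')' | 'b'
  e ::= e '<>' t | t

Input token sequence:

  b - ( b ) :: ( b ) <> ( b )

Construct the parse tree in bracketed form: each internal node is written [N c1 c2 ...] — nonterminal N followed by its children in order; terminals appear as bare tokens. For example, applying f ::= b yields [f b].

e
e <> t
t <> t
t :: f <> t
t - f :: f <> t
f - f :: f <> t
b - f :: f <> t
b - ( e ) :: f <> t
b - ( t ) :: f <> t
b - ( f ) :: f <> t
b - ( b ) :: f <> t
b - ( b ) :: ( e ) <> t
b - ( b ) :: ( t ) <> t
b - ( b ) :: ( f ) <> t
b - ( b ) :: ( b ) <> t
b - ( b ) :: ( b ) <> f
b - ( b ) :: ( b ) <> ( e )
b - ( b ) :: ( b ) <> ( t )
b - ( b ) :: ( b ) <> ( f )
b - ( b ) :: ( b ) <> ( b )

[e [e [t [t [t [f b]] - [f ( [e [t [f b]]] )]] :: [f ( [e [t [f b]]] )]]] <> [t [f ( [e [t [f b]]] )]]]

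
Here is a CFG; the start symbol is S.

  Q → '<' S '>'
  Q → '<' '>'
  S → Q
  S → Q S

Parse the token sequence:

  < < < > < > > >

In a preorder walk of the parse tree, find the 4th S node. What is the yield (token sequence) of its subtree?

[S [Q < [S [Q < [S [Q < >] [S [Q < >]]] >]] >]]

< >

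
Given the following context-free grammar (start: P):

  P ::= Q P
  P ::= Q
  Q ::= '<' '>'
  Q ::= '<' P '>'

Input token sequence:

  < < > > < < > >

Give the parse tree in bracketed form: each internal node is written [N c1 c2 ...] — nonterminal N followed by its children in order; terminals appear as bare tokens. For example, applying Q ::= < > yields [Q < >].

P
Q P
< P > P
< Q > P
< < > > P
< < > > Q
< < > > < P >
< < > > < Q >
< < > > < < > >

[P [Q < [P [Q < >]] >] [P [Q < [P [Q < >]] >]]]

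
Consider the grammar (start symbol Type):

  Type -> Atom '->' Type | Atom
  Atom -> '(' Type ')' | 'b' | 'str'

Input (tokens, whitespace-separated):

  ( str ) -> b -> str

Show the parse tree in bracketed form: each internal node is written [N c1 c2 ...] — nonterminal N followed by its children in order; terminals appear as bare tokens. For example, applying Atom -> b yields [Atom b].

[Type [Atom ( [Type [Atom str]] )] -> [Type [Atom b] -> [Type [Atom str]]]]

Type
Atom -> Type
( Type ) -> Type
( Atom ) -> Type
( str ) -> Type
( str ) -> Atom -> Type
( str ) -> b -> Type
( str ) -> b -> Atom
( str ) -> b -> str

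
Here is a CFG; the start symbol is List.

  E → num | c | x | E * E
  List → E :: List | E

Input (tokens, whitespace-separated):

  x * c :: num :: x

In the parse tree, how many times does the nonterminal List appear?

[List [E [E x] * [E c]] :: [List [E num] :: [List [E x]]]]

3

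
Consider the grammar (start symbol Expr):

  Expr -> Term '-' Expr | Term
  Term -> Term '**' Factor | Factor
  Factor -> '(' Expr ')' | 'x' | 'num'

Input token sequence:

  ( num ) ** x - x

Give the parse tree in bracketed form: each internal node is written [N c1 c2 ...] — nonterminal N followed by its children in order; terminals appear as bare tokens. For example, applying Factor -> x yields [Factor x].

Expr
Term - Expr
Term ** Factor - Expr
Factor ** Factor - Expr
( Expr ) ** Factor - Expr
( Term ) ** Factor - Expr
( Factor ) ** Factor - Expr
( num ) ** Factor - Expr
( num ) ** x - Expr
( num ) ** x - Term
( num ) ** x - Factor
( num ) ** x - x

[Expr [Term [Term [Factor ( [Expr [Term [Factor num]]] )]] ** [Factor x]] - [Expr [Term [Factor x]]]]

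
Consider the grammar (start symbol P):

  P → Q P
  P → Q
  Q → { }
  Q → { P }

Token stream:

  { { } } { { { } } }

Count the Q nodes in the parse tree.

5

[P [Q { [P [Q { }]] }] [P [Q { [P [Q { [P [Q { }]] }]] }]]]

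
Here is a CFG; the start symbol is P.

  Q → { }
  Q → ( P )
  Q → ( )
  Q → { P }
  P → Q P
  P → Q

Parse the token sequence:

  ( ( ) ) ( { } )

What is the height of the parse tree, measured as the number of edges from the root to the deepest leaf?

5

[P [Q ( [P [Q ( )]] )] [P [Q ( [P [Q { }]] )]]]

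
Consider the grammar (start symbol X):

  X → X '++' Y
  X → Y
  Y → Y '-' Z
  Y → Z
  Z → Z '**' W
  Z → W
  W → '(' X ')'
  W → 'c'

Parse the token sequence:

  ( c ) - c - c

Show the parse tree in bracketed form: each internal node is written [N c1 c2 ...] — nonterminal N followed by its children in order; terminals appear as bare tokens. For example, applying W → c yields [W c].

[X [Y [Y [Y [Z [W ( [X [Y [Z [W c]]]] )]]] - [Z [W c]]] - [Z [W c]]]]

X
Y
Y - Z
Y - Z - Z
Z - Z - Z
W - Z - Z
( X ) - Z - Z
( Y ) - Z - Z
( Z ) - Z - Z
( W ) - Z - Z
( c ) - Z - Z
( c ) - W - Z
( c ) - c - Z
( c ) - c - W
( c ) - c - c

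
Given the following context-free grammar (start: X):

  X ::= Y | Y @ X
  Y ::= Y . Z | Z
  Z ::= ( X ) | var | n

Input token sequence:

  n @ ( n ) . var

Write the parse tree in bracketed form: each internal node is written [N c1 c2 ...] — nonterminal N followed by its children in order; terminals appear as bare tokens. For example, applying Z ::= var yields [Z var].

[X [Y [Z n]] @ [X [Y [Y [Z ( [X [Y [Z n]]] )]] . [Z var]]]]

X
Y @ X
Z @ X
n @ X
n @ Y
n @ Y . Z
n @ Z . Z
n @ ( X ) . Z
n @ ( Y ) . Z
n @ ( Z ) . Z
n @ ( n ) . Z
n @ ( n ) . var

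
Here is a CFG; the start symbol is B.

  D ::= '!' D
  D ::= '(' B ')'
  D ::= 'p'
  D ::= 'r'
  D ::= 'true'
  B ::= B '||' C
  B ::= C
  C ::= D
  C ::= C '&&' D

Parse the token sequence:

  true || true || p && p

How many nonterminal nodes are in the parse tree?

11

[B [B [B [C [D true]]] || [C [D true]]] || [C [C [D p]] && [D p]]]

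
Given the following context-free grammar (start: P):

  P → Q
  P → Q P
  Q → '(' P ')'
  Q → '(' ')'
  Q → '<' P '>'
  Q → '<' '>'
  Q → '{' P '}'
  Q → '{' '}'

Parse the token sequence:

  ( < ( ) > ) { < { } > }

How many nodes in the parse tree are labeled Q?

[P [Q ( [P [Q < [P [Q ( )]] >]] )] [P [Q { [P [Q < [P [Q { }]] >]] }]]]

6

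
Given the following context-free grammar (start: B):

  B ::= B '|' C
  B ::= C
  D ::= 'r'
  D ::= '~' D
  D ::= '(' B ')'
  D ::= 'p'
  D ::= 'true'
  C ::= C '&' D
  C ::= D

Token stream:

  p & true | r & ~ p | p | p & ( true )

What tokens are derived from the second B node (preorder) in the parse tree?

[B [B [B [B [C [C [D p]] & [D true]]] | [C [C [D r]] & [D ~ [D p]]]] | [C [D p]]] | [C [C [D p]] & [D ( [B [C [D true]]] )]]]

p & true | r & ~ p | p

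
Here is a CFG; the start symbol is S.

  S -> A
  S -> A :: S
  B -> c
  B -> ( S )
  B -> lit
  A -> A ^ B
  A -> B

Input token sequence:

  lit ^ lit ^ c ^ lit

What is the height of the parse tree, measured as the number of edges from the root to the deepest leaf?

[S [A [A [A [A [B lit]] ^ [B lit]] ^ [B c]] ^ [B lit]]]

6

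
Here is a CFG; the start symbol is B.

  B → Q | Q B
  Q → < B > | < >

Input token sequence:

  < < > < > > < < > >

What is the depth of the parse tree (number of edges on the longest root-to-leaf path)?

[B [Q < [B [Q < >] [B [Q < >]]] >] [B [Q < [B [Q < >]] >]]]

5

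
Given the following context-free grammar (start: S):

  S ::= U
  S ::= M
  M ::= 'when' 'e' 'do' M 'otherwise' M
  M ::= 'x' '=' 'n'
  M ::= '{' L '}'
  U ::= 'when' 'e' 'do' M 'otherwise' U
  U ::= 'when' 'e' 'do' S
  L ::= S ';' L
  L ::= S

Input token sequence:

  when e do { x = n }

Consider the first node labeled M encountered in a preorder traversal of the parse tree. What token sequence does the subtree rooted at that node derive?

{ x = n }

[S [U when e do [S [M { [L [S [M x = n]]] }]]]]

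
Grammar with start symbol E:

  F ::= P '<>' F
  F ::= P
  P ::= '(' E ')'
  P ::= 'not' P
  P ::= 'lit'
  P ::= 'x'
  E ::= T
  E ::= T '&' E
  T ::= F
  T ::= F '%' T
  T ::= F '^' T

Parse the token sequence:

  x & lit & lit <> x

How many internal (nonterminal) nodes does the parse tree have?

[E [T [F [P x]]] & [E [T [F [P lit]]] & [E [T [F [P lit] <> [F [P x]]]]]]]

14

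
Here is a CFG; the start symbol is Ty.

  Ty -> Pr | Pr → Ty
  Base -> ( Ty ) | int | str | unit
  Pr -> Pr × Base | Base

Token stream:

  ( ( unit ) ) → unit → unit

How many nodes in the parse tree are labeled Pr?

[Ty [Pr [Base ( [Ty [Pr [Base ( [Ty [Pr [Base unit]]] )]]] )]] → [Ty [Pr [Base unit]] → [Ty [Pr [Base unit]]]]]

5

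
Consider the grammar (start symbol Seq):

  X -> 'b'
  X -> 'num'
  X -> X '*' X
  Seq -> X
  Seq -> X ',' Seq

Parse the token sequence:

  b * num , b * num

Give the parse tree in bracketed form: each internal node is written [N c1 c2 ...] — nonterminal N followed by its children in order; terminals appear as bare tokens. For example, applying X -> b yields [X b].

Seq
X , Seq
X * X , Seq
b * X , Seq
b * num , Seq
b * num , X
b * num , X * X
b * num , b * X
b * num , b * num

[Seq [X [X b] * [X num]] , [Seq [X [X b] * [X num]]]]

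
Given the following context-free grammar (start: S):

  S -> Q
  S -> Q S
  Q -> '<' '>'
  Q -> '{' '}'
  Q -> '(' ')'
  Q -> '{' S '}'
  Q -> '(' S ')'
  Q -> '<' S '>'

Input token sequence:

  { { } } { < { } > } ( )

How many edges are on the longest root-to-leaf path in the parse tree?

[S [Q { [S [Q { }]] }] [S [Q { [S [Q < [S [Q { }]] >]] }] [S [Q ( )]]]]

7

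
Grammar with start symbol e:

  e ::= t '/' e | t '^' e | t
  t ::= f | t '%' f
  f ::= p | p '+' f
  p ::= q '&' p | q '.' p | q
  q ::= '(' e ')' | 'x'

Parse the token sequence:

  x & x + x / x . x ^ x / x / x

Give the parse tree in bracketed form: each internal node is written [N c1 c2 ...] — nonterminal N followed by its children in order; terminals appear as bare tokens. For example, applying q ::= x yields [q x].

[e [t [f [p [q x] & [p [q x]]] + [f [p [q x]]]]] / [e [t [f [p [q x] . [p [q x]]]]] ^ [e [t [f [p [q x]]]] / [e [t [f [p [q x]]]] / [e [t [f [p [q x]]]]]]]]]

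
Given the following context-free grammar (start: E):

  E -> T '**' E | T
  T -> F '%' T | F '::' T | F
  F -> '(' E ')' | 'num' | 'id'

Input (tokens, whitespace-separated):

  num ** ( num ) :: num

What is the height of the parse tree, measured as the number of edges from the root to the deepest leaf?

7

[E [T [F num]] ** [E [T [F ( [E [T [F num]]] )] :: [T [F num]]]]]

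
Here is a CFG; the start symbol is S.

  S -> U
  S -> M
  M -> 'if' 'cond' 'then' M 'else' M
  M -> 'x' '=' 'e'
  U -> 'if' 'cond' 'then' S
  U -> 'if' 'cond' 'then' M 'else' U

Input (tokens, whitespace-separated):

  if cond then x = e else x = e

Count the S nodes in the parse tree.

[S [M if cond then [M x = e] else [M x = e]]]

1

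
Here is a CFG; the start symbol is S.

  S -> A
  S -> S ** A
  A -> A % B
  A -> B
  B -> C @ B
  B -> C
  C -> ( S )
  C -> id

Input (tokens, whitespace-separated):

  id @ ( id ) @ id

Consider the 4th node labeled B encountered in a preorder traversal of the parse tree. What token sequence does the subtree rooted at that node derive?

id

[S [A [B [C id] @ [B [C ( [S [A [B [C id]]]] )] @ [B [C id]]]]]]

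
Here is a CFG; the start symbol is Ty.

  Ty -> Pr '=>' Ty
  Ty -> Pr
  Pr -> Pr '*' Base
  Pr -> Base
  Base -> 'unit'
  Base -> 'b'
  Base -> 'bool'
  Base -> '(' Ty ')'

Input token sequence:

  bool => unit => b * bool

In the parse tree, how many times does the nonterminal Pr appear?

[Ty [Pr [Base bool]] => [Ty [Pr [Base unit]] => [Ty [Pr [Pr [Base b]] * [Base bool]]]]]

4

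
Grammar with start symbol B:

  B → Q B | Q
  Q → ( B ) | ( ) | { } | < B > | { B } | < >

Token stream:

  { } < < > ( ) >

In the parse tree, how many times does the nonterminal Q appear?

4

[B [Q { }] [B [Q < [B [Q < >] [B [Q ( )]]] >]]]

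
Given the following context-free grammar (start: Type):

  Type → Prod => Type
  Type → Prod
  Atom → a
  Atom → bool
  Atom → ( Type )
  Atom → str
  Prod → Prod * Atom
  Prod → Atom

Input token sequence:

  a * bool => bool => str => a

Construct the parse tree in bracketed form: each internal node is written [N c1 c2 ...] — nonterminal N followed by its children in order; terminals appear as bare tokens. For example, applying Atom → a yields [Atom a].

Type
Prod => Type
Prod * Atom => Type
Atom * Atom => Type
a * Atom => Type
a * bool => Type
a * bool => Prod => Type
a * bool => Atom => Type
a * bool => bool => Type
a * bool => bool => Prod => Type
a * bool => bool => Atom => Type
a * bool => bool => str => Type
a * bool => bool => str => Prod
a * bool => bool => str => Atom
a * bool => bool => str => a

[Type [Prod [Prod [Atom a]] * [Atom bool]] => [Type [Prod [Atom bool]] => [Type [Prod [Atom str]] => [Type [Prod [Atom a]]]]]]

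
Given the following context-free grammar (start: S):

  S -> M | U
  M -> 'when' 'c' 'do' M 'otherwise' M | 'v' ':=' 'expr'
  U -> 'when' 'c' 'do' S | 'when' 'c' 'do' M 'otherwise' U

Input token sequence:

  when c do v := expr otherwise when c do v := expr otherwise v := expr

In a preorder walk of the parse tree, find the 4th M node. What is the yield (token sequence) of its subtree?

v := expr

[S [M when c do [M v := expr] otherwise [M when c do [M v := expr] otherwise [M v := expr]]]]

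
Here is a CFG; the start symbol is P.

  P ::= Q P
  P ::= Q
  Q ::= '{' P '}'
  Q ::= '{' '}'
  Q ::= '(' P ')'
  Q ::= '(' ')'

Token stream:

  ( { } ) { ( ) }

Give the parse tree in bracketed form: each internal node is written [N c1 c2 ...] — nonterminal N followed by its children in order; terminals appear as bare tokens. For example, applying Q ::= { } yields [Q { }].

P
Q P
( P ) P
( Q ) P
( { } ) P
( { } ) Q
( { } ) { P }
( { } ) { Q }
( { } ) { ( ) }

[P [Q ( [P [Q { }]] )] [P [Q { [P [Q ( )]] }]]]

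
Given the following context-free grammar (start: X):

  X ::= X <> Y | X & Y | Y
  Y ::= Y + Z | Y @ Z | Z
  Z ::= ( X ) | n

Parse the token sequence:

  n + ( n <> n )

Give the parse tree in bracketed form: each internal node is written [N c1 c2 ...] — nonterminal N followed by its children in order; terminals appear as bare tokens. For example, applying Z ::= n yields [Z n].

X
Y
Y + Z
Z + Z
n + Z
n + ( X )
n + ( X <> Y )
n + ( Y <> Y )
n + ( Z <> Y )
n + ( n <> Y )
n + ( n <> Z )
n + ( n <> n )

[X [Y [Y [Z n]] + [Z ( [X [X [Y [Z n]]] <> [Y [Z n]]] )]]]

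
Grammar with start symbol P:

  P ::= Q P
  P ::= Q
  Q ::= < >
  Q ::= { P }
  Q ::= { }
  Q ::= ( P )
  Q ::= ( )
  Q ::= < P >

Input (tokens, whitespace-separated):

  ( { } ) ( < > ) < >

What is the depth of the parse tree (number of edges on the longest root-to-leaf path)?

[P [Q ( [P [Q { }]] )] [P [Q ( [P [Q < >]] )] [P [Q < >]]]]

5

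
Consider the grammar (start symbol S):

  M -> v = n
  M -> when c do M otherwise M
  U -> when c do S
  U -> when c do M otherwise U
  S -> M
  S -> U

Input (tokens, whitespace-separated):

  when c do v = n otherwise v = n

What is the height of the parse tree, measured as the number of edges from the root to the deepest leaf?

3

[S [M when c do [M v = n] otherwise [M v = n]]]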